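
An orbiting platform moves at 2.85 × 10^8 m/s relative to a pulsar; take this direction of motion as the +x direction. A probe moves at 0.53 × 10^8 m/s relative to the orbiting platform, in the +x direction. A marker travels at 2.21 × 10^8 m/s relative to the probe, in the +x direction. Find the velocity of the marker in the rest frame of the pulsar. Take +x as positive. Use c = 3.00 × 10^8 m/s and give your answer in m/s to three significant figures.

2.98 × 10^8 m/s

Apply u = (u' + v)/(1 + u'v/c²) successively, working outward toward the pulsar.
(Dividing each given speed by c = 3.00 × 10^8 m/s to work in units of c.)
Start: velocity of the orbiting platform relative to the pulsar = 0.9500c.
Compose with the probe (u' = 0.177 in the orbiting platform frame): u_1 = (0.177 + 0.950) / (1 + 0.177·0.950) = 1.1267/1.1678 = 0.9647.
Compose with the marker (u' = 0.737 in the probe frame): u_2 = (0.737 + 0.965) / (1 + 0.737·0.965) = 1.7014/1.7107 = 0.9946.
So u = 0.9946 × 3.00 × 10^8 m/s.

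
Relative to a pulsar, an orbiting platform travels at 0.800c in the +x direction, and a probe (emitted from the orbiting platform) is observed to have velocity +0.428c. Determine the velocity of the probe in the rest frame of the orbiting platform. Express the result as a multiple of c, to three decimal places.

-0.566c

Invert the composition law: u' = (u − v)/(1 − uv/c²).
u' = (0.428 − 0.800) / (1 − (0.428)(0.800)) = -0.3720/0.6576 = -0.5657.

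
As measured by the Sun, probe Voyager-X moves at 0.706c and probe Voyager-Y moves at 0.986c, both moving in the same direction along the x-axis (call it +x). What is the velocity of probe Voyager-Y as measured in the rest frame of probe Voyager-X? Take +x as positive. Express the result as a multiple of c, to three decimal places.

β_A = 0.706, β_B = 0.986.
Transform to A's frame with the inverse velocity-addition law: u' = (u − v)/(1 − uv/c²), taking u = β_B and v = β_A.
u' = (0.986 − 0.706) / (1 − (0.706)(0.986)) = 0.2800/0.3039 = 0.9214.

+0.921c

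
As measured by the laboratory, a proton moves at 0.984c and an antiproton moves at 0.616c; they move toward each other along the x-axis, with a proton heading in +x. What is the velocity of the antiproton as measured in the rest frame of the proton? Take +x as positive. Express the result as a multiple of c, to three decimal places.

β_A = 0.984, β_B = -0.616.
Transform to A's frame with the inverse velocity-addition law: u' = (u − v)/(1 − uv/c²), taking u = β_B and v = β_A.
u' = (-0.616 − 0.984) / (1 − (0.984)(-0.616)) = -1.6000/1.6061 = -0.9962.

-0.996c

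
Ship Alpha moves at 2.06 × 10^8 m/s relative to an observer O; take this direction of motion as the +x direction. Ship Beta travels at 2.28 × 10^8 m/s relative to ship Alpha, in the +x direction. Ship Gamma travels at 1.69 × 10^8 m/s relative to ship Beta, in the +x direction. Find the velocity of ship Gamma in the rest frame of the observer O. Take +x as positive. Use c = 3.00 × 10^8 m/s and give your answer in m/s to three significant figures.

Apply u = (u' + v)/(1 + u'v/c²) successively, working outward toward the observer O.
(Dividing each given speed by c = 3.00 × 10^8 m/s to work in units of c.)
Start: velocity of ship Alpha relative to the observer O = 0.6867c.
Compose with ship Beta (u' = 0.760 in ship Alpha frame): u_1 = (0.760 + 0.687) / (1 + 0.760·0.687) = 1.4467/1.5219 = 0.9506.
Compose with ship Gamma (u' = 0.563 in ship Beta frame): u_2 = (0.563 + 0.951) / (1 + 0.563·0.951) = 1.5139/1.5355 = 0.9859.
So u = 0.9859 × 3.00 × 10^8 m/s.

2.96 × 10^8 m/s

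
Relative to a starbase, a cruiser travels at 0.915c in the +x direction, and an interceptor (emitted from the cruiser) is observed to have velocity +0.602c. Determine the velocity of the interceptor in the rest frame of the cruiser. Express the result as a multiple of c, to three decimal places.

Invert the composition law: u' = (u − v)/(1 − uv/c²).
u' = (0.602 − 0.915) / (1 − (0.602)(0.915)) = -0.3130/0.4492 = -0.6968.

-0.697c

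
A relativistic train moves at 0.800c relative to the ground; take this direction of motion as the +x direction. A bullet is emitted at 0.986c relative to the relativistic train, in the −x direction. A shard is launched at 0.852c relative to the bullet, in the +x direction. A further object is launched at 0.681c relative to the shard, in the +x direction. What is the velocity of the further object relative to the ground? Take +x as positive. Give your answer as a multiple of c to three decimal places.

+0.614c

Apply u = (u' + v)/(1 + u'v/c²) successively, working outward toward the ground.
Start: velocity of the relativistic train relative to the ground = 0.8000c.
Compose with the bullet (u' = -0.986 in the relativistic train frame): u_1 = (-0.986 + 0.800) / (1 + (-0.986)·0.800) = -0.1860/0.2112 = -0.8807.
Compose with the shard (u' = 0.852 in the bullet frame): u_2 = (0.852 + (-0.881)) / (1 + 0.852·(-0.881)) = -0.0287/0.2497 = -0.1149.
Compose with the further object (u' = 0.681 in the shard frame): u_3 = (0.681 + (-0.115)) / (1 + 0.681·(-0.115)) = 0.5661/0.9218 = 0.6142.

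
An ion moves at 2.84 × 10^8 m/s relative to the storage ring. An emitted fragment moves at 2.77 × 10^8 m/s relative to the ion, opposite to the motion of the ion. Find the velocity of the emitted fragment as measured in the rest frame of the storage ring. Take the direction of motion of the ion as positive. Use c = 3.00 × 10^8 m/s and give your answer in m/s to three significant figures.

+5.56 × 10^7 m/s

In units of c (dividing by 3.00 × 10^8 m/s): v = 0.947, u' = -0.923.
u = (u' + v)/(1 + u'v/c²):
u = (-0.923 + 0.947) / (1 + (-0.923)·0.947) = 0.0233/0.1259 = 0.1853
Converting back: u = 0.1853 × 3.00 × 10^8 m/s.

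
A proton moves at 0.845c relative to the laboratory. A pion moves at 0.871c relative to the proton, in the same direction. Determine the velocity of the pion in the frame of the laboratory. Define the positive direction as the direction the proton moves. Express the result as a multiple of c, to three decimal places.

0.988c

With v = 0.845 and u' = 0.871 (in units of c),
u = (u' + v)/(1 + u'v/c²):
u = (0.871 + 0.845) / (1 + 0.871·0.845) = 1.7160/1.7360 = 0.9885
(Galilean addition would give +1.716c, exceeding c.)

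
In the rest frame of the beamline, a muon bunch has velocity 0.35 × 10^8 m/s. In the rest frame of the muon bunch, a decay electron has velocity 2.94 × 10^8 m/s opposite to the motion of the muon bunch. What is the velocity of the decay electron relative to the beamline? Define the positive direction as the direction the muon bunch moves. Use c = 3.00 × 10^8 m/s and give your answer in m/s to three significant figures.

In units of c (dividing by 3.00 × 10^8 m/s): v = 0.117, u' = -0.980.
u = (u' + v)/(1 + u'v/c²):
u = (-0.980 + 0.117) / (1 + (-0.980)·0.117) = -0.8633/0.8857 = -0.9748
Converting back: u = -0.9748 × 3.00 × 10^8 m/s.

-2.92 × 10^8 m/s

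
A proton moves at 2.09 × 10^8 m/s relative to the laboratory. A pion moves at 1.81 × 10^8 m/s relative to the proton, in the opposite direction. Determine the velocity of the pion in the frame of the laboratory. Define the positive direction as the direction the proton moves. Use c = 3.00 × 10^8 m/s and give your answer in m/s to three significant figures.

+4.83 × 10^7 m/s

In units of c (dividing by 3.00 × 10^8 m/s): v = 0.697, u' = -0.603.
u = (u' + v)/(1 + u'v/c²):
u = (-0.603 + 0.697) / (1 + (-0.603)·0.697) = 0.0933/0.5797 = 0.1610
(Galilean addition would give +0.093c.)
Converting back: u = 0.1610 × 3.00 × 10^8 m/s.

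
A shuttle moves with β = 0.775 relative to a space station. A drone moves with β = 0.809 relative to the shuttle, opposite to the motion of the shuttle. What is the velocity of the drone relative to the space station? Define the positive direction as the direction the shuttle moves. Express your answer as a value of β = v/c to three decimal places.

With v = 0.775 and u' = -0.809 (in units of c),
u = (u' + v)/(1 + u'v/c²):
u = (-0.809 + 0.775) / (1 + (-0.809)·0.775) = -0.0340/0.3730 = -0.0911
(Galilean addition would give -0.034c.)

β = -0.091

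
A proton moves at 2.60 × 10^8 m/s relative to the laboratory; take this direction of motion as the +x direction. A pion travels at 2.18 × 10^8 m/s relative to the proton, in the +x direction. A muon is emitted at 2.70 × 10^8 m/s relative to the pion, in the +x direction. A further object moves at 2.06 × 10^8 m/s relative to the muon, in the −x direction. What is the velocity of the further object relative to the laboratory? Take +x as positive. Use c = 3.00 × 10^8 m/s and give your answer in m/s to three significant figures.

Apply u = (u' + v)/(1 + u'v/c²) successively, working outward toward the laboratory.
(Dividing each given speed by c = 3.00 × 10^8 m/s to work in units of c.)
Start: velocity of the proton relative to the laboratory = 0.8667c.
Compose with the pion (u' = 0.727 in the proton frame): u_1 = (0.727 + 0.867) / (1 + 0.727·0.867) = 1.5933/1.6298 = 0.9776.
Compose with the muon (u' = 0.900 in the pion frame): u_2 = (0.900 + 0.978) / (1 + 0.900·0.978) = 1.8776/1.8799 = 0.9988.
Compose with the further object (u' = -0.687 in the muon frame): u_3 = (-0.687 + 0.999) / (1 + (-0.687)·0.999) = 0.3121/0.3142 = 0.9936.
So u = 0.9936 × 3.00 × 10^8 m/s.

+2.98 × 10^8 m/s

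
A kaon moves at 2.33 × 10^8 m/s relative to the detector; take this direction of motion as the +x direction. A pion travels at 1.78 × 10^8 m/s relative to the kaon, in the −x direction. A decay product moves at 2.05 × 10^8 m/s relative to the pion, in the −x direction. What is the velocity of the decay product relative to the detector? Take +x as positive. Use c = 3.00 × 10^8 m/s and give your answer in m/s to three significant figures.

-1.34 × 10^8 m/s

Apply u = (u' + v)/(1 + u'v/c²) successively, working outward toward the detector.
(Dividing each given speed by c = 3.00 × 10^8 m/s to work in units of c.)
Start: velocity of the kaon relative to the detector = 0.7767c.
Compose with the pion (u' = -0.593 in the kaon frame): u_1 = (-0.593 + 0.777) / (1 + (-0.593)·0.777) = 0.1833/0.5392 = 0.3400.
Compose with the decay product (u' = -0.683 in the pion frame): u_2 = (-0.683 + 0.340) / (1 + (-0.683)·0.340) = -0.3433/0.7677 = -0.4472.
So u = -0.4472 × 3.00 × 10^8 m/s.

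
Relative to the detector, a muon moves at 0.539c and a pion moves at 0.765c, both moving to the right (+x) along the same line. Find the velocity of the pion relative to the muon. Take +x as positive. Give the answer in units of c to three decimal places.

β_A = 0.539, β_B = 0.765.
Transform to A's frame with the inverse velocity-addition law: u' = (u − v)/(1 − uv/c²), taking u = β_B and v = β_A.
u' = (0.765 − 0.539) / (1 − (0.539)(0.765)) = 0.2260/0.5877 = 0.3846.

+0.385c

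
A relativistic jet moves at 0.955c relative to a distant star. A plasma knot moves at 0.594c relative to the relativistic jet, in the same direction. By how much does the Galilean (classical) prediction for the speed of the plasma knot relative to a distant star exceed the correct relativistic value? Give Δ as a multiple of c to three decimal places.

Δ = 0.561c

Galilean: u_cl = 0.594 + 0.955 = 1.5490.
Relativistic: u_rel = (0.594 + 0.955) / (1 + 0.594·0.955) = 1.5490/1.5673 = 0.9883.
Δ = 1.5490 − 0.9883 = 0.5607.
(The classical prediction exceeds c; the relativistic result does not.)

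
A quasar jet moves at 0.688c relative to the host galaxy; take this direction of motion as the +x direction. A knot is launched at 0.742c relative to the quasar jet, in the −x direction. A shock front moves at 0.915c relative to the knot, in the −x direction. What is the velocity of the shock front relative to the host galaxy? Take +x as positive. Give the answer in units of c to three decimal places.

Apply u = (u' + v)/(1 + u'v/c²) successively, working outward toward the host galaxy.
Start: velocity of the quasar jet relative to the host galaxy = 0.6880c.
Compose with the knot (u' = -0.742 in the quasar jet frame): u_1 = (-0.742 + 0.688) / (1 + (-0.742)·0.688) = -0.0540/0.4895 = -0.1103.
Compose with the shock front (u' = -0.915 in the knot frame): u_2 = (-0.915 + (-0.110)) / (1 + (-0.915)·(-0.110)) = -1.0253/1.1009 = -0.9313.

-0.931c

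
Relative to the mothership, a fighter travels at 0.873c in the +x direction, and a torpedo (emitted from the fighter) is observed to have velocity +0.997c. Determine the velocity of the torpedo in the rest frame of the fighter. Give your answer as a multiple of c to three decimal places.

Invert the composition law: u' = (u − v)/(1 − uv/c²).
u' = (0.997 − 0.873) / (1 − (0.997)(0.873)) = 0.1240/0.1296 = 0.9566.

+0.957c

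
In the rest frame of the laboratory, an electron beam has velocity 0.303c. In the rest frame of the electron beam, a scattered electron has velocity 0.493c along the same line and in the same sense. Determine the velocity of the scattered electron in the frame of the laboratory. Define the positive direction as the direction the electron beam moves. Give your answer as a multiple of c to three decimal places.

0.693c

With v = 0.303 and u' = 0.493 (in units of c),
u = (u' + v)/(1 + u'v/c²):
u = (0.493 + 0.303) / (1 + 0.493·0.303) = 0.7960/1.1494 = 0.6925
(Galilean addition would give +0.796c.)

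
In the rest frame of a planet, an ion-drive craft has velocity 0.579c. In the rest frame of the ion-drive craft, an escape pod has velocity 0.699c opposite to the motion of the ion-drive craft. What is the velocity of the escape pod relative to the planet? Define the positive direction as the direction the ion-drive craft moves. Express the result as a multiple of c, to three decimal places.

With v = 0.579 and u' = -0.699 (in units of c),
u = (u' + v)/(1 + u'v/c²):
u = (-0.699 + 0.579) / (1 + (-0.699)·0.579) = -0.1200/0.5953 = -0.2016
(Galilean addition would give -0.120c.)

-0.202c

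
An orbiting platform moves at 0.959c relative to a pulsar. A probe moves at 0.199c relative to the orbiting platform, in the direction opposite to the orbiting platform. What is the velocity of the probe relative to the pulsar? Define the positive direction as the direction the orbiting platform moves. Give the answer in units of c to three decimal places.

With v = 0.959 and u' = -0.199 (in units of c),
u = (u' + v)/(1 + u'v/c²):
u = (-0.199 + 0.959) / (1 + (-0.199)·0.959) = 0.7600/0.8092 = 0.9392

+0.939c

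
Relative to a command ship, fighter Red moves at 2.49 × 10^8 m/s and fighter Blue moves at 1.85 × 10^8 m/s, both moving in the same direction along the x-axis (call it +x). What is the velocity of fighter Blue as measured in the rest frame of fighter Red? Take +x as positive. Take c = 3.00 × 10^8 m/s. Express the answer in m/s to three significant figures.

-1.31 × 10^8 m/s

β_A = 0.830, β_B = 0.617 (dividing each by c = 3.00 × 10^8 m/s).
Transform to A's frame with the inverse velocity-addition law: u' = (u − v)/(1 − uv/c²), taking u = β_B and v = β_A.
u' = (0.617 − 0.830) / (1 − (0.830)(0.617)) = -0.2133/0.4882 = -0.4370.
u' = -0.4370 × 3.00 × 10^8 m/s.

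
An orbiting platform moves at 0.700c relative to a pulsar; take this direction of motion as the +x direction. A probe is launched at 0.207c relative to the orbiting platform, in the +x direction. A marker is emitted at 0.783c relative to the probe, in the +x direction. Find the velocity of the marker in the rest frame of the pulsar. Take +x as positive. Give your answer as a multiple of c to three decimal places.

0.972c

Apply u = (u' + v)/(1 + u'v/c²) successively, working outward toward the pulsar.
Start: velocity of the orbiting platform relative to the pulsar = 0.7000c.
Compose with the probe (u' = 0.207 in the orbiting platform frame): u_1 = (0.207 + 0.700) / (1 + 0.207·0.700) = 0.9070/1.1449 = 0.7922.
Compose with the marker (u' = 0.783 in the probe frame): u_2 = (0.783 + 0.792) / (1 + 0.783·0.792) = 1.5752/1.6203 = 0.9722.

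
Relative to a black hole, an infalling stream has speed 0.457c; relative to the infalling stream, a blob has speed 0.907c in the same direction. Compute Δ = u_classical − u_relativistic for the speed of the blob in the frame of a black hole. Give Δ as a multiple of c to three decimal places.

Δ = 0.400c

Galilean: u_cl = 0.907 + 0.457 = 1.3640.
Relativistic: u_rel = (0.907 + 0.457) / (1 + 0.907·0.457) = 1.3640/1.4145 = 0.9643.
Δ = 1.3640 − 0.9643 = 0.3997.
(The classical prediction exceeds c; the relativistic result does not.)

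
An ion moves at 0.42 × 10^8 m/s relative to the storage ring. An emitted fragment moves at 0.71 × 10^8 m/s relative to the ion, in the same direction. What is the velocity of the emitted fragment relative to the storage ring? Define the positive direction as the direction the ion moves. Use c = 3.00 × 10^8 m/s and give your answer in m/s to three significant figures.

In units of c (dividing by 3.00 × 10^8 m/s): v = 0.140, u' = 0.237.
u = (u' + v)/(1 + u'v/c²):
u = (0.237 + 0.140) / (1 + 0.237·0.140) = 0.3767/1.0331 = 0.3646
Converting back: u = 0.3646 × 3.00 × 10^8 m/s.

1.09 × 10^8 m/s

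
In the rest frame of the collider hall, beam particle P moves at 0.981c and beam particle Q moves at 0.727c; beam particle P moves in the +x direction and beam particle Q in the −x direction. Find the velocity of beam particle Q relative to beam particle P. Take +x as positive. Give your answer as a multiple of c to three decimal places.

-0.997c

β_A = 0.981, β_B = -0.727.
Transform to A's frame with the inverse velocity-addition law: u' = (u − v)/(1 − uv/c²), taking u = β_B and v = β_A.
u' = (-0.727 − 0.981) / (1 − (0.981)(-0.727)) = -1.7080/1.7132 = -0.9970.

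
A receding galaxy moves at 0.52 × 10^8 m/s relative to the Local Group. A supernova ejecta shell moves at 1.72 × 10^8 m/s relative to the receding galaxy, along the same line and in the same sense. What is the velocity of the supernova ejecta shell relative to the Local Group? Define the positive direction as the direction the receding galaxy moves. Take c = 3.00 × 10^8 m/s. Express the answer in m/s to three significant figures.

2.04 × 10^8 m/s

In units of c (dividing by 3.00 × 10^8 m/s): v = 0.173, u' = 0.573.
u = (u' + v)/(1 + u'v/c²):
u = (0.573 + 0.173) / (1 + 0.573·0.173) = 0.7467/1.0994 = 0.6792
(Galilean addition would give +0.747c.)
Converting back: u = 0.6792 × 3.00 × 10^8 m/s.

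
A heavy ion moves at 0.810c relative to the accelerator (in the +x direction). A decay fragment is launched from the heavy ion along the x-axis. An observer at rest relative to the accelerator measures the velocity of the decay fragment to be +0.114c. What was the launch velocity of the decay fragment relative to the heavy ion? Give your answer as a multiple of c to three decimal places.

-0.767c

Invert the composition law: u' = (u − v)/(1 − uv/c²).
u' = (0.114 − 0.810) / (1 − (0.114)(0.810)) = -0.6960/0.9077 = -0.7668.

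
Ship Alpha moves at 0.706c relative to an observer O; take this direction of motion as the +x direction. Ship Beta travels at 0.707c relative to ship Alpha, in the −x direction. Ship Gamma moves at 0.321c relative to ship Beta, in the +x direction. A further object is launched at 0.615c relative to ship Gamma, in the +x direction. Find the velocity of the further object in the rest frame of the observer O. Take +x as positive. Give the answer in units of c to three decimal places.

Apply u = (u' + v)/(1 + u'v/c²) successively, working outward toward the observer O.
Start: velocity of ship Alpha relative to the observer O = 0.7060c.
Compose with ship Beta (u' = -0.707 in ship Alpha frame): u_1 = (-0.707 + 0.706) / (1 + (-0.707)·0.706) = -0.0010/0.5009 = -0.0020.
Compose with ship Gamma (u' = 0.321 in ship Beta frame): u_2 = (0.321 + (-0.002)) / (1 + 0.321·(-0.002)) = 0.3190/0.9994 = 0.3192.
Compose with the further object (u' = 0.615 in ship Gamma frame): u_3 = (0.615 + 0.319) / (1 + 0.615·0.319) = 0.9342/1.1963 = 0.7809.

+0.781c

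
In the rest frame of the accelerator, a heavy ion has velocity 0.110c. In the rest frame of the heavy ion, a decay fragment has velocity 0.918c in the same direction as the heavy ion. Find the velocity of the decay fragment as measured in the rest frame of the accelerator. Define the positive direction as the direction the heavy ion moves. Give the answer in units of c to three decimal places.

With v = 0.110 and u' = 0.918 (in units of c),
u = (u' + v)/(1 + u'v/c²):
u = (0.918 + 0.110) / (1 + 0.918·0.110) = 1.0280/1.1010 = 0.9337
(Galilean addition would give +1.028c, exceeding c.)

0.934c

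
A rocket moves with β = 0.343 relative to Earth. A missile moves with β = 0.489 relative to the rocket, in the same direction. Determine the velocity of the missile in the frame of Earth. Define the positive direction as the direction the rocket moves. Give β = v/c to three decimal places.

β = 0.712

With v = 0.343 and u' = 0.489 (in units of c),
u = (u' + v)/(1 + u'v/c²):
u = (0.489 + 0.343) / (1 + 0.489·0.343) = 0.8320/1.1677 = 0.7125
(Galilean addition would give +0.832c.)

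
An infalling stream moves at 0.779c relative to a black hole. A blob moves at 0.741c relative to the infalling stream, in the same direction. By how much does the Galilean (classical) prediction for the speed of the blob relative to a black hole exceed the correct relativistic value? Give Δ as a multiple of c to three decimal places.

Δ = 0.556c

Galilean: u_cl = 0.741 + 0.779 = 1.5200.
Relativistic: u_rel = (0.741 + 0.779) / (1 + 0.741·0.779) = 1.5200/1.5772 = 0.9637.
Δ = 1.5200 − 0.9637 = 0.5563.
(The classical prediction exceeds c; the relativistic result does not.)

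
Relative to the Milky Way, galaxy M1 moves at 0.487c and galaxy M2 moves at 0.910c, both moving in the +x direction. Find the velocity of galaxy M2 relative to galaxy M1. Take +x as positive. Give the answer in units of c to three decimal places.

+0.760c

β_A = 0.487, β_B = 0.910.
Transform to A's frame with the inverse velocity-addition law: u' = (u − v)/(1 − uv/c²), taking u = β_B and v = β_A.
u' = (0.910 − 0.487) / (1 − (0.487)(0.910)) = 0.4230/0.5568 = 0.7597.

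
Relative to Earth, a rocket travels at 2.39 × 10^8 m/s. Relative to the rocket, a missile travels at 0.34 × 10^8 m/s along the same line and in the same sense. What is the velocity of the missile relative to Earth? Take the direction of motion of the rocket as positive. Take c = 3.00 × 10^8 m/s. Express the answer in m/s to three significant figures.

In units of c (dividing by 3.00 × 10^8 m/s): v = 0.797, u' = 0.113.
u = (u' + v)/(1 + u'v/c²):
u = (0.113 + 0.797) / (1 + 0.113·0.797) = 0.9100/1.0903 = 0.8346
Converting back: u = 0.8346 × 3.00 × 10^8 m/s.

2.50 × 10^8 m/s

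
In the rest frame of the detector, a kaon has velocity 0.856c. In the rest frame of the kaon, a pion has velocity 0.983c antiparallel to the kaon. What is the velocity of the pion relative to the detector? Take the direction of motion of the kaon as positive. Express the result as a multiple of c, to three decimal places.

-0.801c

With v = 0.856 and u' = -0.983 (in units of c),
u = (u' + v)/(1 + u'v/c²):
u = (-0.983 + 0.856) / (1 + (-0.983)·0.856) = -0.1270/0.1586 = -0.8010
(Galilean addition would give -0.127c.)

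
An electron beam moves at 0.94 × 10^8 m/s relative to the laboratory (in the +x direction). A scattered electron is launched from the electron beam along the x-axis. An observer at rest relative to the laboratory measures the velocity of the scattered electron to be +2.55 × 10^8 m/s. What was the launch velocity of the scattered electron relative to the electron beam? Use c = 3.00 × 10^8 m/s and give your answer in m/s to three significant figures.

+2.19 × 10^8 m/s

v = 0.313c, u = 0.850c.
Invert the composition law: u' = (u − v)/(1 − uv/c²).
u' = (0.850 − 0.313) / (1 − (0.850)(0.313)) = 0.5367/0.7337 = 0.7315.
u' = 0.7315 × 3.00 × 10^8 m/s.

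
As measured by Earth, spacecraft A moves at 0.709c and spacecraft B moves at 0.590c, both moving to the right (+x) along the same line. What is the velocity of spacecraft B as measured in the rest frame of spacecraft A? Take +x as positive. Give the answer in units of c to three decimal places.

-0.205c

β_A = 0.709, β_B = 0.590.
Transform to A's frame with the inverse velocity-addition law: u' = (u − v)/(1 − uv/c²), taking u = β_B and v = β_A.
u' = (0.590 − 0.709) / (1 − (0.709)(0.590)) = -0.1190/0.5817 = -0.2046.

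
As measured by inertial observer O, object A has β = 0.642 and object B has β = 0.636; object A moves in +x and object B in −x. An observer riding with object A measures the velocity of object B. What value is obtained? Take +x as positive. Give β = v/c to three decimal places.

β_A = 0.642, β_B = -0.636.
Transform to A's frame with the inverse velocity-addition law: u' = (u − v)/(1 − uv/c²), taking u = β_B and v = β_A.
u' = (-0.636 − 0.642) / (1 − (0.642)(-0.636)) = -1.2780/1.4083 = -0.9075.

β = -0.907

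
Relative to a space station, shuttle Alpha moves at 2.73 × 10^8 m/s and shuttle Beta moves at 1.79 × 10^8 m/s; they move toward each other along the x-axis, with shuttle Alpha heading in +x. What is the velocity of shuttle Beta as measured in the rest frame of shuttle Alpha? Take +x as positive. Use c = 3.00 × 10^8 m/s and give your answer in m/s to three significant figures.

-2.93 × 10^8 m/s

β_A = 0.910, β_B = -0.597 (dividing each by c = 3.00 × 10^8 m/s).
Transform to A's frame with the inverse velocity-addition law: u' = (u − v)/(1 − uv/c²), taking u = β_B and v = β_A.
u' = (-0.597 − 0.910) / (1 − (0.910)(-0.597)) = -1.5067/1.5430 = -0.9765.
u' = -0.9765 × 3.00 × 10^8 m/s.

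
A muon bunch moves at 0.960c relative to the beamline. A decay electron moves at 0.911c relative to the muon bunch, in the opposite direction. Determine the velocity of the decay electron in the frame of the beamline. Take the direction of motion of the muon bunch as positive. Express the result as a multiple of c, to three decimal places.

+0.391c

With v = 0.960 and u' = -0.911 (in units of c),
u = (u' + v)/(1 + u'v/c²):
u = (-0.911 + 0.960) / (1 + (-0.911)·0.960) = 0.0490/0.1254 = 0.3906
(Galilean addition would give +0.049c.)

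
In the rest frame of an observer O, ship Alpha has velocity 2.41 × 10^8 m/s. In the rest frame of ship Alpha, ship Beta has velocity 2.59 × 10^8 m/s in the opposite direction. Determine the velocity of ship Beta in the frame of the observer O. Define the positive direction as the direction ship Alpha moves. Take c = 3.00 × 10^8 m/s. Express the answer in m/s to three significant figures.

-5.87 × 10^7 m/s

In units of c (dividing by 3.00 × 10^8 m/s): v = 0.803, u' = -0.863.
u = (u' + v)/(1 + u'v/c²):
u = (-0.863 + 0.803) / (1 + (-0.863)·0.803) = -0.0600/0.3065 = -0.1958
(Galilean addition would give -0.060c.)
Converting back: u = -0.1958 × 3.00 × 10^8 m/s.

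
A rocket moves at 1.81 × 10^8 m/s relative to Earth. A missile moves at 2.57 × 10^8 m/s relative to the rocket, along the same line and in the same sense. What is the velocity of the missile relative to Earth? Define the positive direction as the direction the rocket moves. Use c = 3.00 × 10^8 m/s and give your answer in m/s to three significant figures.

2.89 × 10^8 m/s

In units of c (dividing by 3.00 × 10^8 m/s): v = 0.603, u' = 0.857.
u = (u' + v)/(1 + u'v/c²):
u = (0.857 + 0.603) / (1 + 0.857·0.603) = 1.4600/1.5169 = 0.9625
Converting back: u = 0.9625 × 3.00 × 10^8 m/s.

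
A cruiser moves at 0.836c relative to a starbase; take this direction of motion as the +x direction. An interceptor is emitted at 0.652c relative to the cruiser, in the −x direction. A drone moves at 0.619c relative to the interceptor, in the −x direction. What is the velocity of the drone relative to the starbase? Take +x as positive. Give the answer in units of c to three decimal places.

Apply u = (u' + v)/(1 + u'v/c²) successively, working outward toward the starbase.
Start: velocity of the cruiser relative to the starbase = 0.8360c.
Compose with the interceptor (u' = -0.652 in the cruiser frame): u_1 = (-0.652 + 0.836) / (1 + (-0.652)·0.836) = 0.1840/0.4549 = 0.4045.
Compose with the drone (u' = -0.619 in the interceptor frame): u_2 = (-0.619 + 0.404) / (1 + (-0.619)·0.404) = -0.2145/0.7496 = -0.2862.

-0.286c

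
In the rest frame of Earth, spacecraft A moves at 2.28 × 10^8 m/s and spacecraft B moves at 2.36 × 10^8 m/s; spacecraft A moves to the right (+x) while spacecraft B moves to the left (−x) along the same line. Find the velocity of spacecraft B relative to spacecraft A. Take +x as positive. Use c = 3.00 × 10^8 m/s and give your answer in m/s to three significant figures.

β_A = 0.760, β_B = -0.787 (dividing each by c = 3.00 × 10^8 m/s).
Transform to A's frame with the inverse velocity-addition law: u' = (u − v)/(1 − uv/c²), taking u = β_B and v = β_A.
u' = (-0.787 − 0.760) / (1 − (0.760)(-0.787)) = -1.5467/1.5979 = -0.9680.
u' = -0.9680 × 3.00 × 10^8 m/s.

-2.90 × 10^8 m/s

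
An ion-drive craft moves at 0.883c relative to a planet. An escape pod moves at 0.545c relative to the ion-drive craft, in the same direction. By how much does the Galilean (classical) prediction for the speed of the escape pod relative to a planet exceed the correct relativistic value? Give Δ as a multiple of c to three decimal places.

Galilean: u_cl = 0.545 + 0.883 = 1.4280.
Relativistic: u_rel = (0.545 + 0.883) / (1 + 0.545·0.883) = 1.4280/1.4812 = 0.9641.
Δ = 1.4280 − 0.9641 = 0.4639.
(The classical prediction exceeds c; the relativistic result does not.)

Δ = 0.464c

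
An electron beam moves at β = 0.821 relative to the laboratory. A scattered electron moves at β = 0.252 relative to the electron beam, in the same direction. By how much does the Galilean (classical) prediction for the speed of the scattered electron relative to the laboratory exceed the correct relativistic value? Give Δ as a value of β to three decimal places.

Δ = 0.184

Galilean: u_cl = 0.252 + 0.821 = 1.0730.
Relativistic: u_rel = (0.252 + 0.821) / (1 + 0.252·0.821) = 1.0730/1.2069 = 0.8891.
Δ = 1.0730 − 0.8891 = 0.1839.
(The classical prediction exceeds c; the relativistic result does not.)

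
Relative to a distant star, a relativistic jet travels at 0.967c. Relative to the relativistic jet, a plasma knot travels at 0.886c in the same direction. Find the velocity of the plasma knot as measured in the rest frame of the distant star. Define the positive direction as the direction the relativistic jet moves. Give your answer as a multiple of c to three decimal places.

0.998c

With v = 0.967 and u' = 0.886 (in units of c),
u = (u' + v)/(1 + u'v/c²):
u = (0.886 + 0.967) / (1 + 0.886·0.967) = 1.8530/1.8568 = 0.9980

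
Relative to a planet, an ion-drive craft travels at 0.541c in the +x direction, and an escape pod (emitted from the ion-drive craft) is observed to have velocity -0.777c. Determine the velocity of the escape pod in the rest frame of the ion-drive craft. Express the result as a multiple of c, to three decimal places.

Invert the composition law: u' = (u − v)/(1 − uv/c²).
u' = (-0.777 − 0.541) / (1 − (-0.777)(0.541)) = -1.3180/1.4204 = -0.9279.

-0.928c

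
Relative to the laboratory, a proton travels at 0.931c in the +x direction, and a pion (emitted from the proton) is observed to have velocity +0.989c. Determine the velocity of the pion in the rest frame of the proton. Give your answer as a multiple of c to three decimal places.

Invert the composition law: u' = (u − v)/(1 − uv/c²).
u' = (0.989 − 0.931) / (1 − (0.989)(0.931)) = 0.0580/0.0792 = 0.7319.

+0.732c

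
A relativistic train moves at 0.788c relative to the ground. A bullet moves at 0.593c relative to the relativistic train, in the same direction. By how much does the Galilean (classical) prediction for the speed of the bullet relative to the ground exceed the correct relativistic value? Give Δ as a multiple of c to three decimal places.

Δ = 0.440c

Galilean: u_cl = 0.593 + 0.788 = 1.3810.
Relativistic: u_rel = (0.593 + 0.788) / (1 + 0.593·0.788) = 1.3810/1.4673 = 0.9412.
Δ = 1.3810 − 0.9412 = 0.4398.
(The classical prediction exceeds c; the relativistic result does not.)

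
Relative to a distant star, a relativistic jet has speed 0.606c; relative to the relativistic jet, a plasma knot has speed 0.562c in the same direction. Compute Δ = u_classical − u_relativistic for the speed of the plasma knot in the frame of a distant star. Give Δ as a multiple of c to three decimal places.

Galilean: u_cl = 0.562 + 0.606 = 1.1680.
Relativistic: u_rel = (0.562 + 0.606) / (1 + 0.562·0.606) = 1.1680/1.3406 = 0.8713.
Δ = 1.1680 − 0.8713 = 0.2967.
(The classical prediction exceeds c; the relativistic result does not.)

Δ = 0.297c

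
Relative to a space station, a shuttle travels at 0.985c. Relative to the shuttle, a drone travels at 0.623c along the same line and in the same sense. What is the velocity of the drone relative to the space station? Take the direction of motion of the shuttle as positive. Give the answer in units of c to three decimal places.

0.996c

With v = 0.985 and u' = 0.623 (in units of c),
u = (u' + v)/(1 + u'v/c²):
u = (0.623 + 0.985) / (1 + 0.623·0.985) = 1.6080/1.6137 = 0.9965
(Galilean addition would give +1.608c, exceeding c.)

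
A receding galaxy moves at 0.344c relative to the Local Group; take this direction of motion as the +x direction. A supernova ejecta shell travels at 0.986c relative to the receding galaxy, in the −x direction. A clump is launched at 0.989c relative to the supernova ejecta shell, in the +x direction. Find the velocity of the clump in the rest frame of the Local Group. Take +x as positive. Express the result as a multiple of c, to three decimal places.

Apply u = (u' + v)/(1 + u'v/c²) successively, working outward toward the Local Group.
Start: velocity of the receding galaxy relative to the Local Group = 0.3440c.
Compose with the supernova ejecta shell (u' = -0.986 in the receding galaxy frame): u_1 = (-0.986 + 0.344) / (1 + (-0.986)·0.344) = -0.6420/0.6608 = -0.9715.
Compose with the clump (u' = 0.989 in the supernova ejecta shell frame): u_2 = (0.989 + (-0.972)) / (1 + 0.989·(-0.972)) = 0.0175/0.0392 = 0.4462.

+0.446c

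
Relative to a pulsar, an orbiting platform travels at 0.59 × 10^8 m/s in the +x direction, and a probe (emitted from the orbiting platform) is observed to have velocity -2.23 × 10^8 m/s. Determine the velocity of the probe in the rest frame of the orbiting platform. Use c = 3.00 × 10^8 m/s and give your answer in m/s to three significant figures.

v = 0.197c, u = -0.743c.
Invert the composition law: u' = (u − v)/(1 − uv/c²).
u' = (-0.743 − 0.197) / (1 − (-0.743)(0.197)) = -0.9400/1.1462 = -0.8201.
u' = -0.8201 × 3.00 × 10^8 m/s.

-2.46 × 10^8 m/s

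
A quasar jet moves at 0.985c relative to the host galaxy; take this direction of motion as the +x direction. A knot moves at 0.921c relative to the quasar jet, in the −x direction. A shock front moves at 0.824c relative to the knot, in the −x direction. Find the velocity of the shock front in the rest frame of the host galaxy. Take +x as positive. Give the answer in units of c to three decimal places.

-0.311c

Apply u = (u' + v)/(1 + u'v/c²) successively, working outward toward the host galaxy.
Start: velocity of the quasar jet relative to the host galaxy = 0.9850c.
Compose with the knot (u' = -0.921 in the quasar jet frame): u_1 = (-0.921 + 0.985) / (1 + (-0.921)·0.985) = 0.0640/0.0928 = 0.6895.
Compose with the shock front (u' = -0.824 in the knot frame): u_2 = (-0.824 + 0.690) / (1 + (-0.824)·0.690) = -0.1345/0.4318 = -0.3114.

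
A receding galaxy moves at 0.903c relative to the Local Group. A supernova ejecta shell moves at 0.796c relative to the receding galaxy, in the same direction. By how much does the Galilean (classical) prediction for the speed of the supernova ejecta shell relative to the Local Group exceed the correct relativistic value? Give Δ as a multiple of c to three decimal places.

Δ = 0.711c

Galilean: u_cl = 0.796 + 0.903 = 1.6990.
Relativistic: u_rel = (0.796 + 0.903) / (1 + 0.796·0.903) = 1.6990/1.7188 = 0.9885.
Δ = 1.6990 − 0.9885 = 0.7105.
(The classical prediction exceeds c; the relativistic result does not.)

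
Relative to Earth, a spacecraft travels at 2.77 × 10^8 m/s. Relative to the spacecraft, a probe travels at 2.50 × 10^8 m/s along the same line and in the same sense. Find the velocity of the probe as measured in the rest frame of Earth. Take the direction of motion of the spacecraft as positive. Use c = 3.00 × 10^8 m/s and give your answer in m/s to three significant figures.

In units of c (dividing by 3.00 × 10^8 m/s): v = 0.923, u' = 0.833.
u = (u' + v)/(1 + u'v/c²):
u = (0.833 + 0.923) / (1 + 0.833·0.923) = 1.7567/1.7694 = 0.9928
(Galilean addition would give +1.757c, exceeding c.)
Converting back: u = 0.9928 × 3.00 × 10^8 m/s.

2.98 × 10^8 m/s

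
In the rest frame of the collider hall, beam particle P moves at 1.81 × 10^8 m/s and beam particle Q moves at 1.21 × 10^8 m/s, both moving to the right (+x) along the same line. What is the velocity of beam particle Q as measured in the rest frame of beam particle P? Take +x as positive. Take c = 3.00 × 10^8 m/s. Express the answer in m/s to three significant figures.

-7.93 × 10^7 m/s

β_A = 0.603, β_B = 0.403 (dividing each by c = 3.00 × 10^8 m/s).
Transform to A's frame with the inverse velocity-addition law: u' = (u − v)/(1 − uv/c²), taking u = β_B and v = β_A.
u' = (0.403 − 0.603) / (1 − (0.603)(0.403)) = -0.2000/0.7567 = -0.2643.
u' = -0.2643 × 3.00 × 10^8 m/s.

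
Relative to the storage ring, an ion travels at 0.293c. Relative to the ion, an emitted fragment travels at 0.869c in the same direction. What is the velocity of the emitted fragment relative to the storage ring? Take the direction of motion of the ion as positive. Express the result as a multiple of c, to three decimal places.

0.926c

With v = 0.293 and u' = 0.869 (in units of c),
u = (u' + v)/(1 + u'v/c²):
u = (0.869 + 0.293) / (1 + 0.869·0.293) = 1.1620/1.2546 = 0.9262
(Galilean addition would give +1.162c, exceeding c.)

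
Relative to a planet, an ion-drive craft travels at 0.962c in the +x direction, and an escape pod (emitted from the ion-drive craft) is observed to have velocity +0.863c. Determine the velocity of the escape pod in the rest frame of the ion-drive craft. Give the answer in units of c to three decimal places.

Invert the composition law: u' = (u − v)/(1 − uv/c²).
u' = (0.863 − 0.962) / (1 − (0.863)(0.962)) = -0.0990/0.1698 = -0.5831.

-0.583c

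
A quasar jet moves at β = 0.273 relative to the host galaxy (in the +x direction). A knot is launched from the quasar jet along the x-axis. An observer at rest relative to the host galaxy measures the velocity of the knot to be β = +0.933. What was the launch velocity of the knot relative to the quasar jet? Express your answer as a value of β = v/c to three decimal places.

β = +0.886

Invert the composition law: u' = (u − v)/(1 − uv/c²).
u' = (0.933 − 0.273) / (1 − (0.933)(0.273)) = 0.6600/0.7453 = 0.8856.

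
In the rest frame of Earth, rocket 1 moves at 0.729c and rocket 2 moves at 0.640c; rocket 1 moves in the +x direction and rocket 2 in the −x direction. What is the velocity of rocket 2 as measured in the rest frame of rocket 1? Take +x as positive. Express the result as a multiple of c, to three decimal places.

β_A = 0.729, β_B = -0.640.
Transform to A's frame with the inverse velocity-addition law: u' = (u − v)/(1 − uv/c²), taking u = β_B and v = β_A.
u' = (-0.640 − 0.729) / (1 − (0.729)(-0.640)) = -1.3690/1.4666 = -0.9335.

-0.933c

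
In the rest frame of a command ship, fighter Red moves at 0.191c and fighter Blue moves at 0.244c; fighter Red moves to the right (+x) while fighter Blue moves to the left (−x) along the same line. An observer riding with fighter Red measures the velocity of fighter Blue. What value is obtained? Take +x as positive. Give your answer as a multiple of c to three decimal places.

-0.416c

β_A = 0.191, β_B = -0.244.
Transform to A's frame with the inverse velocity-addition law: u' = (u − v)/(1 − uv/c²), taking u = β_B and v = β_A.
u' = (-0.244 − 0.191) / (1 − (0.191)(-0.244)) = -0.4350/1.0466 = -0.4156.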